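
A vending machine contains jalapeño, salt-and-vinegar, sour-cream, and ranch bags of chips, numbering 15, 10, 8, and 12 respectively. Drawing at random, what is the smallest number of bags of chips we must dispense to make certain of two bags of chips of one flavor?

5

The worst case takes 1 bag of chips of each flavor without reaching 2 of any: 4 × 1 = 4.
The next bag of chips must bring some flavor to 2, so 4 + 1 = 5.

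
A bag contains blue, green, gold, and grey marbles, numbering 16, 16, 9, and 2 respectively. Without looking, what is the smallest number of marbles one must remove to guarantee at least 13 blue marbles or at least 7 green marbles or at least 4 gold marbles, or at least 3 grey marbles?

24

The worst case stops just short of every target: 12 blue, 6 green, 3 gold, 2 grey — 12 + 6 + 3 + 2 = 23 marbles.
One more marble must push some color to its target, so 23 + 1 = 24.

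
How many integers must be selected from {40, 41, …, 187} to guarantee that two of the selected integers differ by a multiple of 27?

Use the pigeonhole principle on residue classes: group the integers by remainder mod 27; there are 27 residue classes, each nonempty in this range.
Choosing one from each class (27 integers) avoids any shared remainder.
One more choice must repeat a class, so two differ by a multiple of 27. Hence 27 + 1 = 28.

28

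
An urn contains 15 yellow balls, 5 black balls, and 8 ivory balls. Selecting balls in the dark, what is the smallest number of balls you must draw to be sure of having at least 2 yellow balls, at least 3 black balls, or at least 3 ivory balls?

The worst case stops just short of every target: 1 yellow, 2 black, 2 ivory — 1 + 2 + 2 = 5 balls.
One more ball must push some color to its target, so 5 + 1 = 6.

6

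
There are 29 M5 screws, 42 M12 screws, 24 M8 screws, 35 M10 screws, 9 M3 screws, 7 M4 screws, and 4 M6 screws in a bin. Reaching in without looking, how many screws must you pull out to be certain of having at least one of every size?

The hardest size to obtain is M6: we could draw every other screw first — 150 − 4 = 146 screws — without a single M6 one.
The next draw must be M6, so 146 + 1 = 147.

147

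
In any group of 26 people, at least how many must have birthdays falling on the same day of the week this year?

4

There are 7 days of the week, which serve as the pigeonholes.
If each of the 7 days of the week held at most 3, the total would be at most 7 × 3 = 21 < 26, a contradiction.
So at least one holds ⌈26/7⌉ = 4.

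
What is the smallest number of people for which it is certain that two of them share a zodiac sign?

13

There are 12 zodiac signs acting as pigeonholes.
With 12 people we could place one in each, avoiding any repeat.
One more forces some class to hold 2, so 12 + 1 = 13.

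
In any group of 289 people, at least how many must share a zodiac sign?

If each of the 12 zodiac signs held at most 24, the total would be at most 12 × 24 = 288 < 289, a contradiction.
So at least one holds ⌈289/12⌉ = 25.

25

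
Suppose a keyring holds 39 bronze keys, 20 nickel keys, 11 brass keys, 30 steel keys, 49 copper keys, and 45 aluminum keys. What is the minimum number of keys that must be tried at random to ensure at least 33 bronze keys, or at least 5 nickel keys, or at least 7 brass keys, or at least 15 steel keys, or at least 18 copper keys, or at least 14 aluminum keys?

87

The worst case stops just short of every target: 32 bronze, 4 nickel, 6 brass, 14 steel, 17 copper, 13 aluminum — 32 + 4 + 6 + 14 + 17 + 13 = 86 keys.
One more key must push some type to its target, so 86 + 1 = 87.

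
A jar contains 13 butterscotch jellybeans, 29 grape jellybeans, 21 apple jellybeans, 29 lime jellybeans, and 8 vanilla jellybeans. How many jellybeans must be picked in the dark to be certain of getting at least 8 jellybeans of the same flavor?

36

The worst case takes 7 jellybeans of each flavor without reaching 8 of any: 5 × 7 = 35.
The next jellybean must bring some flavor to 8, so 35 + 1 = 36.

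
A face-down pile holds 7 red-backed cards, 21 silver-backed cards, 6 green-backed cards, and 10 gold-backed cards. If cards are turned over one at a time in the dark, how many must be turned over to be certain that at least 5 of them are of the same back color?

17

Treat the 4 back colors as pigeonholes.
The worst case takes 4 cards of each back color without reaching 5 of any: 4 × 4 = 16.
The next card must bring some back color to 5, so 16 + 1 = 17.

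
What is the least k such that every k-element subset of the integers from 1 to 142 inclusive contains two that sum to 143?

Partition {1, …, 142} into 71 pairs: {1,142}, {2,141}, …, {71,72}.
Choosing 71 integers — say the integers 1 through 71 — takes one from each pair and avoids the property.
Choosing 72 forces two into the same pair by pigeonhole, and those sum to 143. So 72.

72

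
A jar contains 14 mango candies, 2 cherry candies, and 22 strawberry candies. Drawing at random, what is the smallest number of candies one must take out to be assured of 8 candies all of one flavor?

Treat the 3 flavors as pigeonholes.
In the worst case we take at most 7 of each flavor, but all 2 cherry (fewer than 7), giving 7 + 2 + 7 = 16.
One more candy then forces some flavor to 8, so 16 + 1 = 17.

17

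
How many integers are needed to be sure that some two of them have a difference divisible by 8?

9

Two integers differ by a multiple of 8 exactly when they share a remainder mod 8.
There are 8 residue classes mod 8, so 8 integers can all lie in distinct classes.
One more integer must repeat a residue, giving a difference divisible by 8. So n = 8 + 1 = 9.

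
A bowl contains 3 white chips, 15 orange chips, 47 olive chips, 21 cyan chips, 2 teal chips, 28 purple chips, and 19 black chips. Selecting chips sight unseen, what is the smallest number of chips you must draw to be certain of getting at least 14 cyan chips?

The worst case draws every non-cyan chip first: 3 + 15 + 47 + 2 + 28 + 19 = 114.
The next 14 draws are then forced to be cyan, giving 114 + 14 = 128.

128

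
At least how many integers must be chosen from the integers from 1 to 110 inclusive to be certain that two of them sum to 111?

56

Partition {1, …, 110} into 55 pairs: {1,110}, {2,109}, …, {55,56}.
Choosing 55 integers — say the integers 1 through 55 — takes one from each pair and avoids the property.
Choosing 56 forces two into the same pair by pigeonhole, and those sum to 111. So 56.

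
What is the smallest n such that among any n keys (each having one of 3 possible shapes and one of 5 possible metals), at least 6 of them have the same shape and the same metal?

There are 3 × 5 = 15 (shape, metal) combinations acting as pigeonholes.
With 15 × 5 = 75 keys we could place exactly 5 in each, with no (shape, metal) pair reaching 6.
One more forces some (shape, metal) pair to hold 6, so 75 + 1 = 76.

76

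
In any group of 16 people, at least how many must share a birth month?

There are 12 months of the year, which serve as the pigeonholes.
If each of the 12 months of the year held at most 1, the total would be at most 12 × 1 = 12 < 16, a contradiction.
So at least one holds ⌈16/12⌉ = 2.

2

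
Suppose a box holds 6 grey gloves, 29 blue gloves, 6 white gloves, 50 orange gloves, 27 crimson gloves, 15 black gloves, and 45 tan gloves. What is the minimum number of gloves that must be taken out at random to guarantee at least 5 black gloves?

168

The worst case draws every non-black glove first: 6 + 29 + 6 + 50 + 27 + 45 = 163.
The next 5 draws are then forced to be black, giving 163 + 5 = 168.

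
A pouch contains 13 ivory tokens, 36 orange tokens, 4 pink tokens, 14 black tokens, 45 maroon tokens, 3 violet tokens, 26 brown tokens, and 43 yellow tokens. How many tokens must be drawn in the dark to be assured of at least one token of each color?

The hardest color to obtain is violet: we could draw every other token first — 184 − 3 = 181 tokens — without a single violet one.
The next draw must be violet, so 181 + 1 = 182.

182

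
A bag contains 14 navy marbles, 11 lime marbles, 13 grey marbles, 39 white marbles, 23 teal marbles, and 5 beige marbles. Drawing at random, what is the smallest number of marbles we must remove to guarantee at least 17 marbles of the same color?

Treat the 6 colors as pigeonholes.
In the worst case we take at most 16 of each color, but all 14 navy, all 11 lime, all 13 grey, and all 5 beige (fewer than 16), giving 14 + 11 + 13 + 16 + 16 + 5 = 75.
One more marble then forces some color to 17, so 75 + 1 = 76.

76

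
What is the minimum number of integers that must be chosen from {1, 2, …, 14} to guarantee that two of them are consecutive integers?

8

Partition {1, …, 14} into 7 pairs: {1,2}, {3,4}, …, {13,14}.
Choosing 7 integers — say the 7 even numbers 2, 4, …, 14 — takes one from each pair and avoids the property.
Choosing 8 forces two into the same pair by pigeonhole, and those are consecutive. So 8.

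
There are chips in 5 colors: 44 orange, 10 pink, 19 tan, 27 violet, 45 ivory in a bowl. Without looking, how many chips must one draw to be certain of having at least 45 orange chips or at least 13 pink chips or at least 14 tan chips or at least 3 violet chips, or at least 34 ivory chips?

103

The worst case stops just short of every target: 44 orange, all 10 pink, 13 tan, 2 violet, 33 ivory — 44 + 10 + 13 + 2 + 33 = 102 chips.
One more chip must push some color to its target, so 102 + 1 = 103.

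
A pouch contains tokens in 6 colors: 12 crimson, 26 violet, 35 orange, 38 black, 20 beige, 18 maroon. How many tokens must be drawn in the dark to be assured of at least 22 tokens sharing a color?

In the worst case we take at most 21 of each color, but all 12 crimson, all 20 beige, and all 18 maroon (fewer than 21), giving 12 + 21 + 21 + 21 + 20 + 18 = 113.
One more token then forces some color to 22, so 113 + 1 = 114.

114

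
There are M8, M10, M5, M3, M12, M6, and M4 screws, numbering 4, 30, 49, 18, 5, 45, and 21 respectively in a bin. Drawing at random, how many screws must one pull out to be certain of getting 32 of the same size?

In the worst case we take at most 31 of each size, but all 4 M8, all 30 M10, all 18 M3, all 5 M12, and all 21 M4 (fewer than 31), giving 4 + 30 + 31 + 18 + 5 + 31 + 21 = 140.
One more screw then forces some size to 32, so 140 + 1 = 141.

141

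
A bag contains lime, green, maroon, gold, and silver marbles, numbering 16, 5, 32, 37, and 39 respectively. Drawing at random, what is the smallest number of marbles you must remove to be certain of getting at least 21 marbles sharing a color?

82

In the worst case we take at most 20 of each color, but all 16 lime and all 5 green (fewer than 20), giving 16 + 5 + 20 + 20 + 20 = 81.
One more marble then forces some color to 21, so 81 + 1 = 82.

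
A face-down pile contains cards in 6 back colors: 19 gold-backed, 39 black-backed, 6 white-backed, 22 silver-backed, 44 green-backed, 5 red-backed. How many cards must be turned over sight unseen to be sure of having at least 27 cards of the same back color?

Treat the 6 back colors as pigeonholes.
In the worst case we take at most 26 of each back color, but all 19 gold-backed, all 6 white-backed, all 22 silver-backed, and all 5 red-backed (fewer than 26), giving 19 + 26 + 6 + 22 + 26 + 5 = 104.
One more card then forces some back color to 27, so 104 + 1 = 105.

105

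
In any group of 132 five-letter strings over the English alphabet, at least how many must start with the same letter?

6

The 132 five-letter strings over the English alphabet fall into 26 possible first letters.
If each of the 26 possible first letters held at most 5, the total would be at most 26 × 5 = 130 < 132, a contradiction.
So at least one holds ⌈132/26⌉ = 6.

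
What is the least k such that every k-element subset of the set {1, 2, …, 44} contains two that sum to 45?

Partition {1, …, 44} into 22 pairs: {1,44}, {2,43}, …, {22,23}.
Choosing 22 integers — say the integers 1 through 22 — takes one from each pair and avoids the property.
Choosing 23 forces two into the same pair by pigeonhole, and those sum to 45. So 23.

23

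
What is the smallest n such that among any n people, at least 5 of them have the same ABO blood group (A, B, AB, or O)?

There are 4 ABO blood groups acting as pigeonholes.
With 4 × 4 = 16 people we could place exactly 4 in each, with no class reaching 5.
One more forces some class to hold 5, so 16 + 1 = 17.

17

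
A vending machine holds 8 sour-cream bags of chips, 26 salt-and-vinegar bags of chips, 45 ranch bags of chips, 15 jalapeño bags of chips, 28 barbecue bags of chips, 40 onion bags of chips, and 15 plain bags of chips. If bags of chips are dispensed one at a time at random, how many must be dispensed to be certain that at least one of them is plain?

The worst case draws every non-plain bag of chips first: 8 + 26 + 45 + 15 + 28 + 40 = 162.
The next draw is then forced to be plain, giving 162 + 1 = 163.

163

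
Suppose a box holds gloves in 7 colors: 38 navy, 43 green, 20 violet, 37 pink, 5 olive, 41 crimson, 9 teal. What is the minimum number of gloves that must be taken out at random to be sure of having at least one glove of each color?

The hardest color to obtain is olive: we could draw every other glove first — 193 − 5 = 188 gloves — without a single olive one.
The next draw must be olive, so 188 + 1 = 189.

189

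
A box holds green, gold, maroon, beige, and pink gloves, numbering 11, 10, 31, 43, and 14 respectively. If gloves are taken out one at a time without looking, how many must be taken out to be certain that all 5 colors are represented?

100

The hardest color to obtain is gold: we could draw every other glove first — 109 − 10 = 99 gloves — without a single gold one.
The next draw must be gold, so 99 + 1 = 100.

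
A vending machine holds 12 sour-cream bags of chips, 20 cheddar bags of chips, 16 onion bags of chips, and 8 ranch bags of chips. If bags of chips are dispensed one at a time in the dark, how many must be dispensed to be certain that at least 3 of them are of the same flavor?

The worst case takes 2 bags of chips of each flavor without reaching 3 of any: 4 × 2 = 8.
The next bag of chips must bring some flavor to 3, so 8 + 1 = 9.

9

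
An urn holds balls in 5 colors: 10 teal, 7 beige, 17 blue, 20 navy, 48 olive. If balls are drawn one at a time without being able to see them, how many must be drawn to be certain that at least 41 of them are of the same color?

95

Treat the 5 colors as pigeonholes.
In the worst case we take at most 40 of each color, but all 10 teal, all 7 beige, all 17 blue, and all 20 navy (fewer than 40), giving 10 + 7 + 17 + 20 + 40 = 94.
One more ball then forces some color to 41, so 94 + 1 = 95.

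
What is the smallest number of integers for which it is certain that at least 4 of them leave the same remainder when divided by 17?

There are 17 residue classes modulo 17 acting as pigeonholes.
With 17 × 3 = 51 integers we could place exactly 3 in each, with no class reaching 4.
One more forces some class to hold 4, so 51 + 1 = 52.

52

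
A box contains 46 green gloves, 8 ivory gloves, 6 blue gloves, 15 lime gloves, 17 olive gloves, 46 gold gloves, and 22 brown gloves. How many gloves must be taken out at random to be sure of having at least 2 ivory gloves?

To avoid ivory gloves as long as possible, exhaust the other 6 colors first.
The worst case draws every non-ivory glove first: 46 + 6 + 15 + 17 + 46 + 22 = 152.
The next 2 draws are then forced to be ivory, giving 152 + 2 = 154.

154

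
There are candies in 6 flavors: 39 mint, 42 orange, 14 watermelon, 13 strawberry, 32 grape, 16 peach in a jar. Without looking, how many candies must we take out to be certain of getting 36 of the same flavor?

In the worst case we take at most 35 of each flavor, but all 14 watermelon, all 13 strawberry, all 32 grape, and all 16 peach (fewer than 35), giving 35 + 35 + 14 + 13 + 32 + 16 = 145.
One more candy then forces some flavor to 36, so 145 + 1 = 146.

146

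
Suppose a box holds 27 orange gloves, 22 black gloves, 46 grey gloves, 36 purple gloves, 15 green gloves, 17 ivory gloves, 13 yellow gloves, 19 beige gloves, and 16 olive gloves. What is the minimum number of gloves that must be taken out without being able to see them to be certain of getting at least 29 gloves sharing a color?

186

Treat the 9 colors as pigeonholes.
In the worst case we take at most 28 of each color, but all 27 orange, all 22 black, all 15 green, all 17 ivory, all 13 yellow, all 19 beige, and all 16 olive (fewer than 28), giving 27 + 22 + 28 + 28 + 15 + 17 + 13 + 19 + 16 = 185.
One more glove then forces some color to 29, so 185 + 1 = 186.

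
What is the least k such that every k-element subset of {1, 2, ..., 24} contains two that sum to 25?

Partition {1, …, 24} into 12 pairs: {1,24}, {2,23}, …, {12,13}.
Choosing 12 integers — say the integers 1 through 12 — takes one from each pair and avoids the property.
Choosing 13 forces two into the same pair by pigeonhole, and those sum to 25. So 13.

13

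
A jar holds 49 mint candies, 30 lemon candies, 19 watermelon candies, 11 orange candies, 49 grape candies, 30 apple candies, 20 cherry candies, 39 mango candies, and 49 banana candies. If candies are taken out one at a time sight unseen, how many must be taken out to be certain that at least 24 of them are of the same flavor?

Treat the 9 flavors as pigeonholes.
In the worst case we take at most 23 of each flavor, but all 19 watermelon, all 11 orange, and all 20 cherry (fewer than 23), giving 23 + 23 + 19 + 11 + 23 + 23 + 20 + 23 + 23 = 188.
One more candy then forces some flavor to 24, so 188 + 1 = 189.

189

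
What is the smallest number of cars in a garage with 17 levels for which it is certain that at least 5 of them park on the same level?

There are 17 levels acting as pigeonholes.
With 17 × 4 = 68 cars we could place exactly 4 in each, with no class reaching 5.
One more forces some class to hold 5, so 68 + 1 = 69.

69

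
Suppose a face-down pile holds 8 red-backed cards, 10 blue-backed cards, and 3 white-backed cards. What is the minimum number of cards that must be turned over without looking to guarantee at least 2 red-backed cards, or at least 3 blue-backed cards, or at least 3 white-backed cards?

The worst case stops just short of every target: 1 red-backed, 2 blue-backed, 2 white-backed — 1 + 2 + 2 = 5 cards.
One more card must push some back color to its target, so 5 + 1 = 6.

6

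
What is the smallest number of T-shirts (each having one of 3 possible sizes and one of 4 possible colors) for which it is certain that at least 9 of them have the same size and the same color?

97

There are 3 × 4 = 12 (size, color) combinations acting as pigeonholes.
With 12 × 8 = 96 T-shirts we could place exactly 8 in each, with no (size, color) pair reaching 9.
One more forces some (size, color) pair to hold 9, so 96 + 1 = 97.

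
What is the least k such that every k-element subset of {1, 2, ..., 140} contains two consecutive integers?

Partition {1, …, 140} into 70 pairs: {1,2}, {3,4}, …, {139,140}.
Choosing 70 integers — say the 70 even numbers 2, 4, …, 140 — takes one from each pair and avoids the property.
Choosing 71 forces two into the same pair by pigeonhole, and those are consecutive. So 71.

71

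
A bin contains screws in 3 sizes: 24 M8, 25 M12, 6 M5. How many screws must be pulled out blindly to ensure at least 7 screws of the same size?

19

The worst case takes 6 screws of each size without reaching 7 of any: 3 × 6 = 18.
The next screw must bring some size to 7, so 18 + 1 = 19.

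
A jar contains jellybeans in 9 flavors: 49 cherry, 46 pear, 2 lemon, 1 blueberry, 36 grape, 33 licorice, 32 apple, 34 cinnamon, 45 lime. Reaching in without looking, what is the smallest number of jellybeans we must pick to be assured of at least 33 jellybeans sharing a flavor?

228

In the worst case we take at most 32 of each flavor, but all 2 lemon and all 1 blueberry (fewer than 32), giving 32 + 32 + 2 + 1 + 32 + 32 + 32 + 32 + 32 = 227.
One more jellybean then forces some flavor to 33, so 227 + 1 = 228.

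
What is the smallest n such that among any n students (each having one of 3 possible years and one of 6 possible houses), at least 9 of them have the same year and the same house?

145

There are 3 × 6 = 18 (year, house) combinations acting as pigeonholes.
With 18 × 8 = 144 students we could place exactly 8 in each, with no (year, house) pair reaching 9.
One more forces some (year, house) pair to hold 9, so 144 + 1 = 145.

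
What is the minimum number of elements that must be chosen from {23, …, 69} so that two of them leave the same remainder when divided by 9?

Group the integers by remainder mod 9; there are 9 residue classes, each nonempty in this range.
Choosing one from each class (9 integers) avoids any shared remainder.
One more choice must repeat a class, so two differ by a multiple of 9. Hence 9 + 1 = 10.

10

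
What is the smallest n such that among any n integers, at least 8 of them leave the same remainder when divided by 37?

260

There are 37 residue classes modulo 37 acting as pigeonholes.
With 37 × 7 = 259 integers we could place exactly 7 in each, with no class reaching 8.
One more forces some class to hold 8, so 259 + 1 = 260.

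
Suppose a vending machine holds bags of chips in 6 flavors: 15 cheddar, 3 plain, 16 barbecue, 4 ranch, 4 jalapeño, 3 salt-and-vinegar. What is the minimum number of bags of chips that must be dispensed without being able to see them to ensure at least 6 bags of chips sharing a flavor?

25

In the worst case we take at most 5 of each flavor, but all 3 plain, all 4 ranch, all 4 jalapeño, and all 3 salt-and-vinegar (fewer than 5), giving 5 + 3 + 5 + 4 + 4 + 3 = 24.
One more bag of chips then forces some flavor to 6, so 24 + 1 = 25.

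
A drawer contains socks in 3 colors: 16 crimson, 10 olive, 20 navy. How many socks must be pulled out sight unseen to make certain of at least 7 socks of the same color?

Treat the 3 colors as pigeonholes.
The worst case takes 6 socks of each color without reaching 7 of any: 3 × 6 = 18.
The next sock must bring some color to 7, so 18 + 1 = 19.

19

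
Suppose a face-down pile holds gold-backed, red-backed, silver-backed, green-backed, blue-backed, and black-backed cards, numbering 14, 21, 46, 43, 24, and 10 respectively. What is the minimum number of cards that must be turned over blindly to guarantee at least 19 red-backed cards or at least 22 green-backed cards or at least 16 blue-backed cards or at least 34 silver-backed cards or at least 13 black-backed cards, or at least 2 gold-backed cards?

99

Each of the 6 back colors has its own threshold; avoid all of them simultaneously.
The worst case stops just short of every target: 1 gold-backed, 18 red-backed, 33 silver-backed, 21 green-backed, 15 blue-backed, all 10 black-backed — 1 + 18 + 33 + 21 + 15 + 10 = 98 cards.
One more card must push some back color to its target, so 98 + 1 = 99.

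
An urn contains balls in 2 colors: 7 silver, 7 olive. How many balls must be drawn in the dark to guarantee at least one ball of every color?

The hardest color to obtain is silver: we could draw every other ball first — 14 − 7 = 7 balls — without a single silver one.
The next draw must be silver, so 7 + 1 = 8.

8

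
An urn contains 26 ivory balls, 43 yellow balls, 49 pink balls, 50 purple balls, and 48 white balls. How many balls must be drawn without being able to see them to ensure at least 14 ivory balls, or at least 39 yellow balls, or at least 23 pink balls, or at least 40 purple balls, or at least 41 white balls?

Each of the 5 colors has its own threshold; avoid all of them simultaneously.
The worst case stops just short of every target: 13 ivory, 38 yellow, 22 pink, 39 purple, 40 white — 13 + 38 + 22 + 39 + 40 = 152 balls.
One more ball must push some color to its target, so 152 + 1 = 153.

153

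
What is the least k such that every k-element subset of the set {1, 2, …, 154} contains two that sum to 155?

Partition {1, …, 154} into 77 pairs: {1,154}, {2,153}, …, {77,78}.
Choosing 77 integers — say the integers 1 through 77 — takes one from each pair and avoids the property.
Choosing 78 forces two into the same pair by pigeonhole, and those sum to 155. So 78.

78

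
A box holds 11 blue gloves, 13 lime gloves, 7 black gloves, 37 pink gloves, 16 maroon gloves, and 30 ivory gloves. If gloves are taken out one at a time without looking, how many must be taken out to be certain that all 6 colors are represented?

The hardest color to obtain is black: we could draw every other glove first — 114 − 7 = 107 gloves — without a single black one.
The next draw must be black, so 107 + 1 = 108.

108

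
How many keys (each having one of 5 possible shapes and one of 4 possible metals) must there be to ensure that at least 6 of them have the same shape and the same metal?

101

There are 5 × 4 = 20 (shape, metal) combinations acting as pigeonholes.
With 20 × 5 = 100 keys we could place exactly 5 in each, with no (shape, metal) pair reaching 6.
One more forces some (shape, metal) pair to hold 6, so 100 + 1 = 101.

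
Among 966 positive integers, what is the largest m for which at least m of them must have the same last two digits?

10

The 966 positive integers fall into 100 possible two-digit endings.
If each of the 100 possible two-digit endings held at most 9, the total would be at most 100 × 9 = 900 < 966, a contradiction.
So at least one holds ⌈966/100⌉ = 10.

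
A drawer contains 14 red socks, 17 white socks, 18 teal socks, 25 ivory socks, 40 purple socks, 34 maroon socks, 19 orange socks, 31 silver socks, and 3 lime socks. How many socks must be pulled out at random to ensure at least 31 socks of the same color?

187

In the worst case we take at most 30 of each color, but all 14 red, all 17 white, all 18 teal, all 25 ivory, all 19 orange, and all 3 lime (fewer than 30), giving 14 + 17 + 18 + 25 + 30 + 30 + 19 + 30 + 3 = 186.
One more sock then forces some color to 31, so 186 + 1 = 187.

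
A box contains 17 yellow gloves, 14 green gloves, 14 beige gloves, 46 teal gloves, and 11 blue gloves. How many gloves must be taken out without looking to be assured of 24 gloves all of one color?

In the worst case we take at most 23 of each color, but all 17 yellow, all 14 green, all 14 beige, and all 11 blue (fewer than 23), giving 17 + 14 + 14 + 23 + 11 = 79.
One more glove then forces some color to 24, so 79 + 1 = 80.

80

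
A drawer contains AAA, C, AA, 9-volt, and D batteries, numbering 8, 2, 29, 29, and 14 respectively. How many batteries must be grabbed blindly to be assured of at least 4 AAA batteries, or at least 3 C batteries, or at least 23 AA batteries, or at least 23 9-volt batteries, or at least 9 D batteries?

Each of the 5 types has its own threshold; avoid all of them simultaneously.
The worst case stops just short of every target: 3 AAA, 2 C, 22 AA, 22 9-volt, 8 D — 3 + 2 + 22 + 22 + 8 = 57 batteries.
One more battery must push some type to its target, so 57 + 1 = 58.

58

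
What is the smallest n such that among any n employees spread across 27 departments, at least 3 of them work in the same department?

There are 27 departments acting as pigeonholes.
With 27 × 2 = 54 employees we could place exactly 2 in each, with no class reaching 3.
One more forces some class to hold 3, so 54 + 1 = 55.

55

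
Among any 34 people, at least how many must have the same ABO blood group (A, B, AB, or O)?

There are 4 ABO blood groups, which serve as the pigeonholes.
If each of the 4 ABO blood groups held at most 8, the total would be at most 4 × 8 = 32 < 34, a contradiction.
So at least one holds ⌈34/4⌉ = 9.

9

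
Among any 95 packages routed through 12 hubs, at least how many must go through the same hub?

If each of the 12 hubs held at most 7, the total would be at most 12 × 7 = 84 < 95, a contradiction.
So at least one holds ⌈95/12⌉ = 8.

8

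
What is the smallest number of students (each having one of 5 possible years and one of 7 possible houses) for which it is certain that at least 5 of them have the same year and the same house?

141

There are 5 × 7 = 35 (year, house) combinations acting as pigeonholes.
With 35 × 4 = 140 students we could place exactly 4 in each, with no (year, house) pair reaching 5.
One more forces some (year, house) pair to hold 5, so 140 + 1 = 141.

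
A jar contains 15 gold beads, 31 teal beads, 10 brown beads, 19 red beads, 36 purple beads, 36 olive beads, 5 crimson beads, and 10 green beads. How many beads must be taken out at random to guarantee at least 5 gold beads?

152

The worst case draws every non-gold bead first: 31 + 10 + 19 + 36 + 36 + 5 + 10 = 147.
The next 5 draws are then forced to be gold, giving 147 + 5 = 152.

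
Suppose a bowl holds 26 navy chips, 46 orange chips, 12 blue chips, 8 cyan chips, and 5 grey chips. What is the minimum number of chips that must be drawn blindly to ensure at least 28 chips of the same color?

In the worst case we take at most 27 of each color, but all 26 navy, all 12 blue, all 8 cyan, and all 5 grey (fewer than 27), giving 26 + 27 + 12 + 8 + 5 = 78.
One more chip then forces some color to 28, so 78 + 1 = 79.

79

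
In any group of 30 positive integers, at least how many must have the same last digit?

If each of the 10 possible last digits held at most 2, the total would be at most 10 × 2 = 20 < 30, a contradiction.
So at least one holds ⌈30/10⌉ = 3.

3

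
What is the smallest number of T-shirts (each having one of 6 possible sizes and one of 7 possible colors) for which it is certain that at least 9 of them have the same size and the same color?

337

There are 6 × 7 = 42 (size, color) combinations acting as pigeonholes.
With 42 × 8 = 336 T-shirts we could place exactly 8 in each, with no (size, color) pair reaching 9.
One more forces some (size, color) pair to hold 9, so 336 + 1 = 337.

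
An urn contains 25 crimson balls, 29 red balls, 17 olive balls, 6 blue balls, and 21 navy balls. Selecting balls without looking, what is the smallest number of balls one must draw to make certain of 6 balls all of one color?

26

The worst case takes 5 balls of each color without reaching 6 of any: 5 × 5 = 25.
The next ball must bring some color to 6, so 25 + 1 = 26.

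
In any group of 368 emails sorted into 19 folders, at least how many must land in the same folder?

20

The 368 emails fall into 19 folders.
If each of the 19 folders held at most 19, the total would be at most 19 × 19 = 361 < 368, a contradiction.
So at least one holds ⌈368/19⌉ = 20.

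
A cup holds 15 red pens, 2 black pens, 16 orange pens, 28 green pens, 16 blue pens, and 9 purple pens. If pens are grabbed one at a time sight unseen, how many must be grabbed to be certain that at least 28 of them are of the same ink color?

86

In the worst case we take at most 27 of each ink color, but all 15 red, all 2 black, all 16 orange, all 16 blue, and all 9 purple (fewer than 27), giving 15 + 2 + 16 + 27 + 16 + 9 = 85.
One more pen then forces some ink color to 28, so 85 + 1 = 86.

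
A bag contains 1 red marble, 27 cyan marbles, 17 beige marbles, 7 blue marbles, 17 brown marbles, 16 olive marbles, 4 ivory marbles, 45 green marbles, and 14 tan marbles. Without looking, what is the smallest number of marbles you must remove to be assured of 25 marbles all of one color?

Treat the 9 colors as pigeonholes.
In the worst case we take at most 24 of each color, but all 1 red, all 17 beige, all 7 blue, all 17 brown, all 16 olive, all 4 ivory, and all 14 tan (fewer than 24), giving 1 + 24 + 17 + 7 + 17 + 16 + 4 + 24 + 14 = 124.
One more marble then forces some color to 25, so 124 + 1 = 125.

125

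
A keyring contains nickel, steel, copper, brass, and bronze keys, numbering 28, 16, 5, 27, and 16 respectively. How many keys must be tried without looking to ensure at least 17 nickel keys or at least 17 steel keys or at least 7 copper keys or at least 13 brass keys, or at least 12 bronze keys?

The worst case stops just short of every target: 16 nickel, 16 steel, all 5 copper, 12 brass, 11 bronze — 16 + 16 + 5 + 12 + 11 = 60 keys.
One more key must push some type to its target, so 60 + 1 = 61.

61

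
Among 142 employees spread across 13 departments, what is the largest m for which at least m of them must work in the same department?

11

If each of the 13 departments held at most 10, the total would be at most 13 × 10 = 130 < 142, a contradiction.
So at least one holds ⌈142/13⌉ = 11.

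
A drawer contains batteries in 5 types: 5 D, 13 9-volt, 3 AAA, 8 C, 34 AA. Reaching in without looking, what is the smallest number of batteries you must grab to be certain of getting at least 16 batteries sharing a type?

Treat the 5 types as pigeonholes.
In the worst case we take at most 15 of each type, but all 5 D, all 13 9-volt, all 3 AAA, and all 8 C (fewer than 15), giving 5 + 13 + 3 + 8 + 15 = 44.
One more battery then forces some type to 16, so 44 + 1 = 45.

45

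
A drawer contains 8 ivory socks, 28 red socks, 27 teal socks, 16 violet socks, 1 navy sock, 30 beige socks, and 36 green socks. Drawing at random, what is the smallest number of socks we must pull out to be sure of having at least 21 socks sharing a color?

106

Treat the 7 colors as pigeonholes.
In the worst case we take at most 20 of each color, but all 8 ivory, all 16 violet, and all 1 navy (fewer than 20), giving 8 + 20 + 20 + 16 + 1 + 20 + 20 = 105.
One more sock then forces some color to 21, so 105 + 1 = 106.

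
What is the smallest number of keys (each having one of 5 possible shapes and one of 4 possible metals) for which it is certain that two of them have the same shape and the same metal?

There are 5 × 4 = 20 (shape, metal) combinations acting as pigeonholes.
With 20 keys we could place one in each, avoiding any repeat.
One more forces some (shape, metal) pair to hold 2, so 20 + 1 = 21.

21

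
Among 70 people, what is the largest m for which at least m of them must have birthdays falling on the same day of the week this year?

There are 7 days of the week, which serve as the pigeonholes.
If each of the 7 days of the week held at most 9, the total would be at most 7 × 9 = 63 < 70, a contradiction.
So at least one holds ⌈70/7⌉ = 10.

10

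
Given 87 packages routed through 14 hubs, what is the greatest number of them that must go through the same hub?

If each of the 14 hubs held at most 6, the total would be at most 14 × 6 = 84 < 87, a contradiction.
So at least one holds ⌈87/14⌉ = 7.

7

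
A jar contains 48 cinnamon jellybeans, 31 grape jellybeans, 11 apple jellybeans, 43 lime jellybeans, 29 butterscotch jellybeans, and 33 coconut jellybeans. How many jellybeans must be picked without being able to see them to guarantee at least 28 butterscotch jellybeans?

The worst case draws every non-butterscotch jellybean first: 48 + 31 + 11 + 43 + 33 = 166.
The next 28 draws are then forced to be butterscotch, giving 166 + 28 = 194.

194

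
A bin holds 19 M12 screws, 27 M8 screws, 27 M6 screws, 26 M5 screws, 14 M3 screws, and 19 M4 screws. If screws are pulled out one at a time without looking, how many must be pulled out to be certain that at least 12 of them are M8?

To avoid M8 screws as long as possible, exhaust the other 5 sizes first.
The worst case draws every non-M8 screw first: 19 + 27 + 26 + 14 + 19 = 105.
The next 12 draws are then forced to be M8, giving 105 + 12 = 117.

117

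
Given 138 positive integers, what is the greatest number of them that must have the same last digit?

There are 10 possible last digits, which serve as the pigeonholes.
If each of the 10 possible last digits held at most 13, the total would be at most 10 × 13 = 130 < 138, a contradiction.
So at least one holds ⌈138/10⌉ = 14.

14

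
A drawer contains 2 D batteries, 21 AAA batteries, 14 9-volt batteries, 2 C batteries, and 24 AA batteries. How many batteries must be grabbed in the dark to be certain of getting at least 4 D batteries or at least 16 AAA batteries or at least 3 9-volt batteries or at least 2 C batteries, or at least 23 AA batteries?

The worst case stops just short of every target: all 2 D, 15 AAA, 2 9-volt, 1 C, 22 AA — 2 + 15 + 2 + 1 + 22 = 42 batteries.
One more battery must push some type to its target, so 42 + 1 = 43.

43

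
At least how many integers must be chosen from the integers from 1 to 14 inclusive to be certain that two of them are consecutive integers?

Partition {1, …, 14} into 7 pairs: {1,2}, {3,4}, …, {13,14}.
Choosing 7 integers — say the 7 even numbers 2, 4, …, 14 — takes one from each pair and avoids the property.
Choosing 8 forces two into the same pair by pigeonhole, and those are consecutive. So 8.

8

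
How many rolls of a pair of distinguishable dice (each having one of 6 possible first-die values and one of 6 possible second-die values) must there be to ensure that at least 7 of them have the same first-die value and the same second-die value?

There are 6 × 6 = 36 (first-die value, second-die value) combinations acting as pigeonholes.
With 36 × 6 = 216 rolls of a pair of distinguishable dice we could place exactly 6 in each, with no (first-die value, second-die value) pair reaching 7.
One more forces some (first-die value, second-die value) pair to hold 7, so 216 + 1 = 217.

217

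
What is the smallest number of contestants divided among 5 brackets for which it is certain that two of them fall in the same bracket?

6

There are 5 brackets acting as pigeonholes.
With 5 contestants we could place one in each, avoiding any repeat.
One more forces some class to hold 2, so 5 + 1 = 6.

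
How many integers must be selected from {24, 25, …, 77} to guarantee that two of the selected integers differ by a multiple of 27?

Use the pigeonhole principle on residue classes: group the integers by remainder mod 27; there are 27 residue classes, each nonempty in this range.
Choosing one from each class (27 integers) avoids any shared remainder.
One more choice must repeat a class, so two differ by a multiple of 27. Hence 27 + 1 = 28.

28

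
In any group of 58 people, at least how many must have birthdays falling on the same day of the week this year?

There are 7 days of the week, which serve as the pigeonholes.
If each of the 7 days of the week held at most 8, the total would be at most 7 × 8 = 56 < 58, a contradiction.
So at least one holds ⌈58/7⌉ = 9.

9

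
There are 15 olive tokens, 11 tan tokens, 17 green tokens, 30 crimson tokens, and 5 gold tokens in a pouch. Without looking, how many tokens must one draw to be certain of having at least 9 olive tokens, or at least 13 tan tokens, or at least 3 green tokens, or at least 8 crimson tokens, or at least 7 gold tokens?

The worst case stops just short of every target: 8 olive, all 11 tan, 2 green, 7 crimson, all 5 gold — 8 + 11 + 2 + 7 + 5 = 33 tokens.
One more token must push some color to its target, so 33 + 1 = 34.

34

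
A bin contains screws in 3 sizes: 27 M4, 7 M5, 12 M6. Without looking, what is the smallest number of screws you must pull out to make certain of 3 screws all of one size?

Treat the 3 sizes as pigeonholes.
The worst case takes 2 screws of each size without reaching 3 of any: 3 × 2 = 6.
The next screw must bring some size to 3, so 6 + 1 = 7.

7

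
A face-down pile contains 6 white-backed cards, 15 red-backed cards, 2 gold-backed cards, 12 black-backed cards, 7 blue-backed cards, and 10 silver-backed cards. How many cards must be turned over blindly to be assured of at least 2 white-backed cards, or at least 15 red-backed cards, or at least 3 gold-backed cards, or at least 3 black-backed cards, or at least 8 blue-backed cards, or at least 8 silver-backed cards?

The worst case stops just short of every target: 1 white-backed, 14 red-backed, 2 gold-backed, 2 black-backed, 7 blue-backed, 7 silver-backed — 1 + 14 + 2 + 2 + 7 + 7 = 33 cards.
One more card must push some back color to its target, so 33 + 1 = 34.

34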